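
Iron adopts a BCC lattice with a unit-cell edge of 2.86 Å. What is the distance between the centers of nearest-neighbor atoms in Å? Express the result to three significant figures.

In a BCC structure, atoms touch along the body diagonal, so √3·a = 4r; the nearest-neighbor distance equals 2r = 0.8660·a.
d = 0.8660 × 2.86 = 2.48 Å.

2.48 Å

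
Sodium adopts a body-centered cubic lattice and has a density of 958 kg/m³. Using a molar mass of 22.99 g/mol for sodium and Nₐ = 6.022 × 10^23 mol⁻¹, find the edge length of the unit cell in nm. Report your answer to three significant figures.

0.430 nm

With Z = 2 atoms per BCC cell, a³ = Z·M/(N_A·ρ) = 2 × 22.99 / (6.022 × 10²³ × 0.9580 g/cm³) = 7.970 × 10^-23 cm³.
a = (7.970 × 10^-23)^(1/3) = 4.303 × 10^-8 cm = 0.430 nm.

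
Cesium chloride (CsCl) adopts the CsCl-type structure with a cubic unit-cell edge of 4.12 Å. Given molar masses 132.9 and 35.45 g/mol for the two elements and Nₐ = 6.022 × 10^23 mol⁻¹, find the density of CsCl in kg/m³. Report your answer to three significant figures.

The CsCl-type structure contains Z = 1 formula unit per cell; M(CsCl) = 132.9 + 35.45 = 168.35 g/mol.
a³ = (4.120 × 10^-8 cm)³ = 6.993 × 10^-23 cm³.
ρ = 1 × 168.35 / (6.022 × 10²³ × 6.993 × 10^-23) = 3.997 g/cm³ = 4000 kg/m³.

4000 kg/m³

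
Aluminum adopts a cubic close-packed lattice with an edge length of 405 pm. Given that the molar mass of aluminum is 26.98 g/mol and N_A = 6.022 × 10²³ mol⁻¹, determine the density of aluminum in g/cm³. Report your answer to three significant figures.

2.70 g/cm³

An FCC unit cell contains Z = 4 atoms.
Cell volume: a³ = (405 pm)³ = (4.050 × 10^-8 cm)³ = 6.643 × 10^-23 cm³.
ρ = Z·M/(N_A·a³) = 4 × 26.98 / (6.022 × 10²³ × 6.643 × 10^-23) = 2.698 g/cm³.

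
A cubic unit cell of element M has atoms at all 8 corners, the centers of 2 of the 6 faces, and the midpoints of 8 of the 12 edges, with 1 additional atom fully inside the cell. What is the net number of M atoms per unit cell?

Corner atoms are shared by 8 cells (1/8 each), face atoms by 2 (1/2 each), edge atoms by 4 (1/4 each), interior atoms are unshared.
Net atoms = 8 × 1/8 + 2 × 1/2 + 8 × 1/4 + 1 = 1 + 1 + 2 + 1 = 5.

5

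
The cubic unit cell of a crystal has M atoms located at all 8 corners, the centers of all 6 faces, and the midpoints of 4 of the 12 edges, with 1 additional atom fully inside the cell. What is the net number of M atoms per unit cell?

6

Corner atoms are shared by 8 cells (1/8 each), face atoms by 2 (1/2 each), edge atoms by 4 (1/4 each), interior atoms are unshared.
Net atoms = 8 × 1/8 + 6 × 1/2 + 4 × 1/4 + 1 = 1 + 3 + 1 + 1 = 6.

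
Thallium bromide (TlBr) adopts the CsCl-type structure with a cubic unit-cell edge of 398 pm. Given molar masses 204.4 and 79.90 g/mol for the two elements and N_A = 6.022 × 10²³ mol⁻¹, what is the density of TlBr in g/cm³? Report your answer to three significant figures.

7.49 g/cm³

The CsCl-type structure contains Z = 1 formula unit per cell; M(TlBr) = 204.4 + 79.90 = 284.3 g/mol.
a³ = (3.980 × 10^-8 cm)³ = 6.304 × 10^-23 cm³.
ρ = 1 × 284.3 / (6.022 × 10²³ × 6.304 × 10^-23) = 7.488 g/cm³.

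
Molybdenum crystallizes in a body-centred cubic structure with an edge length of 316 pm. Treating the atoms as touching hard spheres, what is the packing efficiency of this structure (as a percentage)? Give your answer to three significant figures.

68.0%

In a BCC lattice atoms touch along the body diagonal, so √3·a = 4r, so r = 0.4330a = 136.8 pm.
Packing fraction = Z·(4/3)πr³ / a³ = 2 × (4/3)π × (136.8)³ / (316)³ = 0.6802 = 68.0%.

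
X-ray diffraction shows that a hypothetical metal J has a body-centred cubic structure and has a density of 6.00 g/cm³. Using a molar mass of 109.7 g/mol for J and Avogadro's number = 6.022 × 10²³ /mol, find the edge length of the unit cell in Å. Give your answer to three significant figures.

3.93 Å

With Z = 2 atoms per BCC cell, a³ = Z·M/(N_A·ρ) = 2 × 109.7 / (6.022 × 10²³ × 6.000 g/cm³) = 6.072 × 10^-23 cm³.
a = (6.072 × 10^-23)^(1/3) = 3.931 × 10^-8 cm = 3.93 Å.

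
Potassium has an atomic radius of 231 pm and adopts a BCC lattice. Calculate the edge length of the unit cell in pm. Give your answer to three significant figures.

In a BCC lattice, atoms touch along the body diagonal, so √3·a = 4r.
a = 4r/√3 = 4 × 231 / 1.7321 = 533 pm.

533 pm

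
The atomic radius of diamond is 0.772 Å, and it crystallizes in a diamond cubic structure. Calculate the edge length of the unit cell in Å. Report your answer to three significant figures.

In a diamond cubic lattice, nearest neighbors lie along the body diagonal with √3·a = 8r.
a = 8r/√3 = 8 × 0.772 / 1.7321 = 3.57 Å.

3.57 Å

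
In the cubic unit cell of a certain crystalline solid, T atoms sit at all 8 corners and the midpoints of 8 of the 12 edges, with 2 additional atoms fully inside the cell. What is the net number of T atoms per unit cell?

Corner atoms are shared by 8 cells (1/8 each), edge atoms by 4 (1/4 each), interior atoms are unshared.
Net atoms = 8 × 1/8 + 8 × 1/4 + 2 = 1 + 2 + 2 = 5.

5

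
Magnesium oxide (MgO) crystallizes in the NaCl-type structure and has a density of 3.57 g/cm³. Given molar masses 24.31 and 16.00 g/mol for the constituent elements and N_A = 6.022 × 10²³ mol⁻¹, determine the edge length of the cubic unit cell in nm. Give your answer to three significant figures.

M(MgO) = 40.31 g/mol; Z = 4 formula units per cell.
a³ = Z·M/(N_A·ρ) = 4 × 40.31 / (6.022 × 10²³ × 3.57) = 7.500 × 10^-23 cm³, so a = 4.217 × 10^-8 cm = 0.422 nm.

0.422 nm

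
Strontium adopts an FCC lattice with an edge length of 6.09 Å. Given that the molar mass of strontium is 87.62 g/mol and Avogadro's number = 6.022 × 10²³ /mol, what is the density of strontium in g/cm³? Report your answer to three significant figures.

An FCC unit cell contains Z = 4 atoms.
Cell volume: a³ = (6.09 Å)³ = (6.090 × 10^-8 cm)³ = 2.259 × 10^-22 cm³.
ρ = Z·M/(N_A·a³) = 4 × 87.62 / (6.022 × 10²³ × 2.259 × 10^-22) = 2.577 g/cm³.

2.58 g/cm³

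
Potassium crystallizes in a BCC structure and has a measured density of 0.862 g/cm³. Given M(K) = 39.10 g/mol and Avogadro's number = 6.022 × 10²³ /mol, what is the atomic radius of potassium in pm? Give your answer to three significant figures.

230 pm

For a BCC cell (Z = 2), a³ = Z·M/(N_A·ρ) = 2 × 39.10 / (6.022 × 10²³ × 0.8620) = 1.506 × 10^-22 cm³, so a = 5.321 × 10^-8 cm = 532.1 pm.
Atoms touch along the body diagonal, so √3·a = 4r, so r = 0.4330 × a = 230 pm.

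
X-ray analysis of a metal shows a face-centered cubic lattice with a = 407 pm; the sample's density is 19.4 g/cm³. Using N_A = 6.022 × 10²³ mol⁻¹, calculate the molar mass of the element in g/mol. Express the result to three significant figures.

197 g/mol

An FCC cell has Z = 4 atoms; a = 4.070 × 10^-8 cm.
M = ρ·N_A·a³/Z = 19.4 × 6.022 × 10²³ × 6.742 × 10^-23 / 4 = 197 g/mol.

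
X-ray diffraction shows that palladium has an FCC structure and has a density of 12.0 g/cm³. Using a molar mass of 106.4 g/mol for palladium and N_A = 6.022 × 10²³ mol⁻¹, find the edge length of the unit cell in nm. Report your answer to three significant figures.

With Z = 4 atoms per FCC cell, a³ = Z·M/(N_A·ρ) = 4 × 106.4 / (6.022 × 10²³ × 12.00 g/cm³) = 5.890 × 10^-23 cm³.
a = (5.890 × 10^-23)^(1/3) = 3.891 × 10^-8 cm = 0.389 nm.

0.389 nm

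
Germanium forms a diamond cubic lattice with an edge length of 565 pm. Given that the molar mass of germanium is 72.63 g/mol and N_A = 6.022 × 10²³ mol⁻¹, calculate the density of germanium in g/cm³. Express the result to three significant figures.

5.35 g/cm³

A diamond cubic unit cell contains Z = 8 atoms.
Cell volume: a³ = (565 pm)³ = (5.650 × 10^-8 cm)³ = 1.804 × 10^-22 cm³.
ρ = Z·M/(N_A·a³) = 8 × 72.63 / (6.022 × 10²³ × 1.804 × 10^-22) = 5.350 g/cm³.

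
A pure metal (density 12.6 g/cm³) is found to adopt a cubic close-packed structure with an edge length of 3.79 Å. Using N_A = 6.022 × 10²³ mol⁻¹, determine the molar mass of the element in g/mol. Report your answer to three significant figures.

103 g/mol

An FCC cell has Z = 4 atoms; a = 3.790 × 10^-8 cm.
M = ρ·N_A·a³/Z = 12.6 × 6.022 × 10²³ × 5.444 × 10^-23 / 4 = 103 g/mol.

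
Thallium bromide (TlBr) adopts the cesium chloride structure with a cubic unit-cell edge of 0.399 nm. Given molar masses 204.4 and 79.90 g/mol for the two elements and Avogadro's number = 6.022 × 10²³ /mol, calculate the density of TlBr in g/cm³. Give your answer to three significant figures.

The cesium chloride structure contains Z = 1 formula unit per cell; M(TlBr) = 204.4 + 79.90 = 284.3 g/mol.
a³ = (3.990 × 10^-8 cm)³ = 6.352 × 10^-23 cm³.
ρ = 1 × 284.3 / (6.022 × 10²³ × 6.352 × 10^-23) = 7.432 g/cm³.

7.43 g/cm³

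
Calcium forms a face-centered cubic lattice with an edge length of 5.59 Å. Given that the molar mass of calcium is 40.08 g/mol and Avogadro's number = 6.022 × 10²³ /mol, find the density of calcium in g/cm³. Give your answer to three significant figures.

1.52 g/cm³

An FCC unit cell contains Z = 4 atoms.
Cell volume: a³ = (5.59 Å)³ = (5.590 × 10^-8 cm)³ = 1.747 × 10^-22 cm³.
ρ = Z·M/(N_A·a³) = 4 × 40.08 / (6.022 × 10²³ × 1.747 × 10^-22) = 1.524 g/cm³.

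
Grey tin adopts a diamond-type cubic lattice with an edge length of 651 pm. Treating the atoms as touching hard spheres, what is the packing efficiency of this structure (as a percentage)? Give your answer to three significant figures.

34.0%

In a diamond cubic lattice nearest neighbors lie along the body diagonal with √3·a = 8r, so r = 0.2165a = 140.9 pm.
Packing fraction = Z·(4/3)πr³ / a³ = 8 × (4/3)π × (140.9)³ / (651)³ = 0.3401 = 34.0%.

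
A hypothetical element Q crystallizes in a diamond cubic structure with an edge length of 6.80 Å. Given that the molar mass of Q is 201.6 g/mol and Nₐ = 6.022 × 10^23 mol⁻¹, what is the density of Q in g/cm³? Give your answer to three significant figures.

A diamond cubic unit cell contains Z = 8 atoms.
Cell volume: a³ = (6.80 Å)³ = (6.800 × 10^-8 cm)³ = 3.144 × 10^-22 cm³.
ρ = Z·M/(N_A·a³) = 8 × 201.6 / (6.022 × 10²³ × 3.144 × 10^-22) = 8.518 g/cm³.

8.52 g/cm³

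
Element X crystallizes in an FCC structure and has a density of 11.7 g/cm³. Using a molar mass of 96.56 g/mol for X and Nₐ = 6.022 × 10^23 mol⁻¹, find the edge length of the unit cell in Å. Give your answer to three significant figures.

With Z = 4 atoms per FCC cell, a³ = Z·M/(N_A·ρ) = 4 × 96.56 / (6.022 × 10²³ × 11.70 g/cm³) = 5.482 × 10^-23 cm³.
a = (5.482 × 10^-23)^(1/3) = 3.799 × 10^-8 cm = 3.80 Å.

3.80 Å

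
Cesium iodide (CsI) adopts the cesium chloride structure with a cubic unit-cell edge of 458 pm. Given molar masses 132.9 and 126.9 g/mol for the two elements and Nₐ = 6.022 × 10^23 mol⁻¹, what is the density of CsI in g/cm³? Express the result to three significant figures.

4.49 g/cm³

The cesium chloride structure contains Z = 1 formula unit per cell; M(CsI) = 132.9 + 126.9 = 259.8 g/mol.
a³ = (4.580 × 10^-8 cm)³ = 9.607 × 10^-23 cm³.
ρ = 1 × 259.8 / (6.022 × 10²³ × 9.607 × 10^-23) = 4.491 g/cm³.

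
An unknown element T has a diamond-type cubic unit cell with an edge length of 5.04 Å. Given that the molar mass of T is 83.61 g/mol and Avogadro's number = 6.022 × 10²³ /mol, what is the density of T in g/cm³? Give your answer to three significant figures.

8.68 g/cm³

A diamond cubic unit cell contains Z = 8 atoms.
Cell volume: a³ = (5.04 Å)³ = (5.040 × 10^-8 cm)³ = 1.280 × 10^-22 cm³.
ρ = Z·M/(N_A·a³) = 8 × 83.61 / (6.022 × 10²³ × 1.280 × 10^-22) = 8.676 g/cm³.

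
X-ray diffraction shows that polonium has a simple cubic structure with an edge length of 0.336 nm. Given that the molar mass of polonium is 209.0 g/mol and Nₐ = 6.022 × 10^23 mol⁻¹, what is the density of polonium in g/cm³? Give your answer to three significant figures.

9.15 g/cm³

A simple cubic unit cell contains Z = 1 atom.
Cell volume: a³ = (0.336 nm)³ = (3.360 × 10^-8 cm)³ = 3.793 × 10^-23 cm³.
ρ = Z·M/(N_A·a³) = 1 × 209.0 / (6.022 × 10²³ × 3.793 × 10^-23) = 9.149 g/cm³.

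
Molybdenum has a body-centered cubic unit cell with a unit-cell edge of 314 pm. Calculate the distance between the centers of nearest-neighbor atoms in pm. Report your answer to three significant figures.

272 pm

In a BCC structure, atoms touch along the body diagonal, so √3·a = 4r; the nearest-neighbor distance equals 2r = 0.8660·a.
d = 0.8660 × 314 = 272 pm.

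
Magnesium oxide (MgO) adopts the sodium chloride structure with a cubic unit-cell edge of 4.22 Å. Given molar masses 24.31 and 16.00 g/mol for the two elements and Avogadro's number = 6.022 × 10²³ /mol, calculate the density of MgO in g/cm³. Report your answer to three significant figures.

The sodium chloride structure contains Z = 4 formula units per cell; M(MgO) = 24.31 + 16.00 = 40.31 g/mol.
a³ = (4.220 × 10^-8 cm)³ = 7.515 × 10^-23 cm³.
ρ = 4 × 40.31 / (6.022 × 10²³ × 7.515 × 10^-23) = 3.563 g/cm³.

3.56 g/cm³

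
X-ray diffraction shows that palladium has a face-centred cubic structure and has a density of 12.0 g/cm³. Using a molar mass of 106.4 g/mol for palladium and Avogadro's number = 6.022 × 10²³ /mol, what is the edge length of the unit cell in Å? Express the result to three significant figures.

3.89 Å

With Z = 4 atoms per FCC cell, a³ = Z·M/(N_A·ρ) = 4 × 106.4 / (6.022 × 10²³ × 12.00 g/cm³) = 5.890 × 10^-23 cm³.
a = (5.890 × 10^-23)^(1/3) = 3.891 × 10^-8 cm = 3.89 Å.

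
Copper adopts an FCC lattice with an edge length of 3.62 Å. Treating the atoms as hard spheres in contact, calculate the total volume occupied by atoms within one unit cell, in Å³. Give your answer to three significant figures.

35.1 Å³

In an FCC lattice atoms touch along the face diagonal, so √2·a = 4r, so r = 0.3536a = 1.280 Å.
V_atoms = Z × (4/3)πr³ = 4 × (4/3)π × (1.280)³ = 35.1 Å³.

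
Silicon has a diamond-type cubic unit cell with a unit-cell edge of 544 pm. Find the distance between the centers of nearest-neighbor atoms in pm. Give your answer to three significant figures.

In a diamond cubic structure, nearest neighbors lie along the body diagonal with √3·a = 8r; the nearest-neighbor distance equals 2r = 0.4330·a.
d = 0.4330 × 544 = 236 pm.

236 pm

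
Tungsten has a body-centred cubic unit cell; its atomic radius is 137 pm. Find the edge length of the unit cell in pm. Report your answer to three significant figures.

316 pm

In a BCC lattice, atoms touch along the body diagonal, so √3·a = 4r.
a = 4r/√3 = 4 × 137 / 1.7321 = 316 pm.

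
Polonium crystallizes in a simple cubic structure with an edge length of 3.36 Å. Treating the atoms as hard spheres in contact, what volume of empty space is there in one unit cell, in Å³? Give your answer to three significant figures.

In a simple cubic lattice atoms touch along the cell edge, so a = 2r, so r = 0.5000a = 1.680 Å.
V_cell = a³ = 37.93 Å³; V_atoms = 1 × (4/3)πr³ = 19.86 Å³.
Empty space = 37.93 − 19.86 = 18.1 Å³.

18.1 Å³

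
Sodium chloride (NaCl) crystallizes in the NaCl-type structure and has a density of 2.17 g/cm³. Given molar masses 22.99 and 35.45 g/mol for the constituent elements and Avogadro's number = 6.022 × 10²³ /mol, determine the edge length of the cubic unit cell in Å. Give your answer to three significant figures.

5.63 Å

M(NaCl) = 58.44 g/mol; Z = 4 formula units per cell.
a³ = Z·M/(N_A·ρ) = 4 × 58.44 / (6.022 × 10²³ × 2.17) = 1.789 × 10^-22 cm³, so a = 5.635 × 10^-8 cm = 5.63 Å.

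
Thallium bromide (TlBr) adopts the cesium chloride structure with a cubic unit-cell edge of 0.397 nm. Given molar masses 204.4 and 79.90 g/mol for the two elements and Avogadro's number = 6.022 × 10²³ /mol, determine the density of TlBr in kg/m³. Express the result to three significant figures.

The cesium chloride structure contains Z = 1 formula unit per cell; M(TlBr) = 204.4 + 79.90 = 284.3 g/mol.
a³ = (3.970 × 10^-8 cm)³ = 6.257 × 10^-23 cm³.
ρ = 1 × 284.3 / (6.022 × 10²³ × 6.257 × 10^-23) = 7.545 g/cm³ = 7550 kg/m³.

7550 kg/m³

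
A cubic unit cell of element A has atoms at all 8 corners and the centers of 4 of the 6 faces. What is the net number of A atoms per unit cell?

3

Corner atoms are shared by 8 cells (1/8 each), face atoms by 2 (1/2 each).
Net atoms = 8 × 1/8 + 4 × 1/2 = 1 + 2 = 3.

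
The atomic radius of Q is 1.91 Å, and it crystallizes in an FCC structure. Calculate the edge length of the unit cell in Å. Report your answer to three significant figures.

In an FCC lattice, atoms touch along the face diagonal, so √2·a = 4r.
a = 4r/√2 = 4 × 1.91 / 1.4142 = 5.40 Å.

5.40 Å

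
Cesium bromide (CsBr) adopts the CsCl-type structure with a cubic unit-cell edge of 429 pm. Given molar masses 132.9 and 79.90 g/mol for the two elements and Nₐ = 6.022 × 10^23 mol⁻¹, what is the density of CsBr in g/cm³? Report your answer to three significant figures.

4.48 g/cm³

The CsCl-type structure contains Z = 1 formula unit per cell; M(CsBr) = 132.9 + 79.90 = 212.8 g/mol.
a³ = (4.290 × 10^-8 cm)³ = 7.895 × 10^-23 cm³.
ρ = 1 × 212.8 / (6.022 × 10²³ × 7.895 × 10^-23) = 4.476 g/cm³.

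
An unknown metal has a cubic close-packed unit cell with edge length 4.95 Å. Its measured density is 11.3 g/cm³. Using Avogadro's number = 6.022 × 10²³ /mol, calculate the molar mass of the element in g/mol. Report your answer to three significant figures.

An FCC cell has Z = 4 atoms; a = 4.950 × 10^-8 cm.
M = ρ·N_A·a³/Z = 11.3 × 6.022 × 10²³ × 1.213 × 10^-22 / 4 = 206 g/mol.

206 g/mol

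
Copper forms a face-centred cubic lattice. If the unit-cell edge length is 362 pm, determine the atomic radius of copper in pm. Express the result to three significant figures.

In an FCC lattice, atoms touch along the face diagonal, so √2·a = 4r.
r = √2·a/4 = 1.4142 × 362 / 4 = 128 pm.

128 pm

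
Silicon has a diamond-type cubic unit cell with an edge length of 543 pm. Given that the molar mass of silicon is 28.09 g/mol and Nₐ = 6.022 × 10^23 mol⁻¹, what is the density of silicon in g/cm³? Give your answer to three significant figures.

A diamond cubic unit cell contains Z = 8 atoms.
Cell volume: a³ = (543 pm)³ = (5.430 × 10^-8 cm)³ = 1.601 × 10^-22 cm³.
ρ = Z·M/(N_A·a³) = 8 × 28.09 / (6.022 × 10²³ × 1.601 × 10^-22) = 2.331 g/cm³.

2.33 g/cm³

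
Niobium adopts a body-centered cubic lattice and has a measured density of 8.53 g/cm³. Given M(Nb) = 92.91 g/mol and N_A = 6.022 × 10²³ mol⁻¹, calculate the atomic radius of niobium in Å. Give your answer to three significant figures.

1.43 Å

For a BCC cell (Z = 2), a³ = Z·M/(N_A·ρ) = 2 × 92.91 / (6.022 × 10²³ × 8.530) = 3.617 × 10^-23 cm³, so a = 3.307 × 10^-8 cm = 3.307 Å.
Atoms touch along the body diagonal, so √3·a = 4r, so r = 0.4330 × a = 1.43 Å.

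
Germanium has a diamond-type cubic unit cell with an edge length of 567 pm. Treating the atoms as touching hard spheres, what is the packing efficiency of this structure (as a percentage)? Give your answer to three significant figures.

34.0%

In a diamond cubic lattice nearest neighbors lie along the body diagonal with √3·a = 8r, so r = 0.2165a = 122.8 pm.
Packing fraction = Z·(4/3)πr³ / a³ = 8 × (4/3)π × (122.8)³ / (567)³ = 0.3401 = 34.0%.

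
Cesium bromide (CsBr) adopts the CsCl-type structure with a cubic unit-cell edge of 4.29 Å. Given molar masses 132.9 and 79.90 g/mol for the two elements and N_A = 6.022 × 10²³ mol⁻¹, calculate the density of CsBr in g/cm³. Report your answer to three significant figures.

4.48 g/cm³

The CsCl-type structure contains Z = 1 formula unit per cell; M(CsBr) = 132.9 + 79.90 = 212.8 g/mol.
a³ = (4.290 × 10^-8 cm)³ = 7.895 × 10^-23 cm³.
ρ = 1 × 212.8 / (6.022 × 10²³ × 7.895 × 10^-23) = 4.476 g/cm³.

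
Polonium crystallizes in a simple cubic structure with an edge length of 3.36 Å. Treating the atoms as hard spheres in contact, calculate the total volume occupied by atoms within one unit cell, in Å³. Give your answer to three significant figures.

19.9 Å³

In a simple cubic lattice atoms touch along the cell edge, so a = 2r, so r = 0.5000a = 1.680 Å.
V_atoms = Z × (4/3)πr³ = 1 × (4/3)π × (1.680)³ = 19.9 Å³.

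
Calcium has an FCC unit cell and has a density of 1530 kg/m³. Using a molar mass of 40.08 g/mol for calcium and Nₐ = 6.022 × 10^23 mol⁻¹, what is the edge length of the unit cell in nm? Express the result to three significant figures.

With Z = 4 atoms per FCC cell, a³ = Z·M/(N_A·ρ) = 4 × 40.08 / (6.022 × 10²³ × 1.530 g/cm³) = 1.740 × 10^-22 cm³.
a = (1.740 × 10^-22)^(1/3) = 5.583 × 10^-8 cm = 0.558 nm.

0.558 nm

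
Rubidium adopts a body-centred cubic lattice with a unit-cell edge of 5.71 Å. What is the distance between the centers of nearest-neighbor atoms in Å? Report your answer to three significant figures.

4.95 Å

In a BCC structure, atoms touch along the body diagonal, so √3·a = 4r; the nearest-neighbor distance equals 2r = 0.8660·a.
d = 0.8660 × 5.71 = 4.95 Å.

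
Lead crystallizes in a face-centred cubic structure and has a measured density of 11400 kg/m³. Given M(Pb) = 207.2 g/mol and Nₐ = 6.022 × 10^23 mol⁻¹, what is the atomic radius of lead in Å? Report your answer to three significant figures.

For an FCC cell (Z = 4), a³ = Z·M/(N_A·ρ) = 4 × 207.2 / (6.022 × 10²³ × 11.40) = 1.207 × 10^-22 cm³, so a = 4.942 × 10^-8 cm = 4.942 Å.
Atoms touch along the face diagonal, so √2·a = 4r, so r = 0.3536 × a = 1.75 Å.

1.75 Å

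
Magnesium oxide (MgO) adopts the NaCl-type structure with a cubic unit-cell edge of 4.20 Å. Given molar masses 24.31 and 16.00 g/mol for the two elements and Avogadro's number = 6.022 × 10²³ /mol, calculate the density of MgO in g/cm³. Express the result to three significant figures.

The NaCl-type structure contains Z = 4 formula units per cell; M(MgO) = 24.31 + 16.00 = 40.31 g/mol.
a³ = (4.200 × 10^-8 cm)³ = 7.409 × 10^-23 cm³.
ρ = 4 × 40.31 / (6.022 × 10²³ × 7.409 × 10^-23) = 3.614 g/cm³.

3.61 g/cm³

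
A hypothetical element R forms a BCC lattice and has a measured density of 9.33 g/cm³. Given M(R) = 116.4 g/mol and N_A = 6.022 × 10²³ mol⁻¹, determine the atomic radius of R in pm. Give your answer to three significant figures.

For a BCC cell (Z = 2), a³ = Z·M/(N_A·ρ) = 2 × 116.4 / (6.022 × 10²³ × 9.330) = 4.143 × 10^-23 cm³, so a = 3.460 × 10^-8 cm = 346.0 pm.
Atoms touch along the body diagonal, so √3·a = 4r, so r = 0.4330 × a = 150 pm.

150 pm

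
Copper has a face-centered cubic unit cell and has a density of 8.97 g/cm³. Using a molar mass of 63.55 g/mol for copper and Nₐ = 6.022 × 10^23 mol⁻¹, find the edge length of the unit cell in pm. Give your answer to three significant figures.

With Z = 4 atoms per FCC cell, a³ = Z·M/(N_A·ρ) = 4 × 63.55 / (6.022 × 10²³ × 8.970 g/cm³) = 4.706 × 10^-23 cm³.
a = (4.706 × 10^-23)^(1/3) = 3.610 × 10^-8 cm = 361 pm.

361 pm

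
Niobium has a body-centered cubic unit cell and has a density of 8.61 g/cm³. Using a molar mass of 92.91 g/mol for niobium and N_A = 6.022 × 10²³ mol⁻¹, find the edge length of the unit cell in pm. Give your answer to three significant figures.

With Z = 2 atoms per BCC cell, a³ = Z·M/(N_A·ρ) = 2 × 92.91 / (6.022 × 10²³ × 8.610 g/cm³) = 3.584 × 10^-23 cm³.
a = (3.584 × 10^-23)^(1/3) = 3.297 × 10^-8 cm = 330 pm.

330 pm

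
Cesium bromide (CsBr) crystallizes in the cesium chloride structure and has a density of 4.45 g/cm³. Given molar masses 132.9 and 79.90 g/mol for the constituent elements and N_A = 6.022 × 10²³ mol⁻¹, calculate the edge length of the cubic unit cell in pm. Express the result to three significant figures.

M(CsBr) = 212.8 g/mol; Z = 1 formula unit per cell.
a³ = Z·M/(N_A·ρ) = 1 × 212.8 / (6.022 × 10²³ × 4.45) = 7.941 × 10^-23 cm³, so a = 4.298 × 10^-8 cm = 430 pm.

430 pm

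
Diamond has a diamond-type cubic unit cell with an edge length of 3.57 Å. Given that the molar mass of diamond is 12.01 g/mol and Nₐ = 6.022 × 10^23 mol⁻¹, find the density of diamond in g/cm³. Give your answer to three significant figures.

3.51 g/cm³

A diamond cubic unit cell contains Z = 8 atoms.
Cell volume: a³ = (3.57 Å)³ = (3.570 × 10^-8 cm)³ = 4.550 × 10^-23 cm³.
ρ = Z·M/(N_A·a³) = 8 × 12.01 / (6.022 × 10²³ × 4.550 × 10^-23) = 3.507 g/cm³.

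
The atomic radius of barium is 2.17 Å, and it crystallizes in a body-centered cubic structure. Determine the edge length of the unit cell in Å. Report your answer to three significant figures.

In a BCC lattice, atoms touch along the body diagonal, so √3·a = 4r.
a = 4r/√3 = 4 × 2.17 / 1.7321 = 5.01 Å.

5.01 Å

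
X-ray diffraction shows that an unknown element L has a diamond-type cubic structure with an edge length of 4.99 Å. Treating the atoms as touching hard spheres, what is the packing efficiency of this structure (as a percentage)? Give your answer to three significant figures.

In a diamond cubic lattice nearest neighbors lie along the body diagonal with √3·a = 8r, so r = 0.2165a = 1.080 Å.
Packing fraction = Z·(4/3)πr³ / a³ = 8 × (4/3)π × (1.080)³ / (4.99)³ = 0.3401 = 34.0%.

34.0%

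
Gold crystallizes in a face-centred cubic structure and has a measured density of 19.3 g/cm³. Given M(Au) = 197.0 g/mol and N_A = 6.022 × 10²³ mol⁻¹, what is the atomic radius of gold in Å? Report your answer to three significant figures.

1.44 Å

For an FCC cell (Z = 4), a³ = Z·M/(N_A·ρ) = 4 × 197.0 / (6.022 × 10²³ × 19.30) = 6.780 × 10^-23 cm³, so a = 4.078 × 10^-8 cm = 4.078 Å.
Atoms touch along the face diagonal, so √2·a = 4r, so r = 0.3536 × a = 1.44 Å.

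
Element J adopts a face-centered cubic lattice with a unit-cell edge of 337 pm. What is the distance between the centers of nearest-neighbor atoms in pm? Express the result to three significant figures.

238 pm

In an FCC structure, atoms touch along the face diagonal, so √2·a = 4r; the nearest-neighbor distance equals 2r = 0.7071·a.
d = 0.7071 × 337 = 238 pm.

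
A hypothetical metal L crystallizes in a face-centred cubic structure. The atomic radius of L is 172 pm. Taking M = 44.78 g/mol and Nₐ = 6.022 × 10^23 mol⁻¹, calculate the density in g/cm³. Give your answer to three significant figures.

2.58 g/cm³

In an FCC lattice, atoms touch along the face diagonal, so √2·a = 4r, giving a = 486.5 pm = 4.865 × 10^-8 cm.
With Z = 4, ρ = Z·M/(N_A·a³) = 4 × 44.78 / (6.022 × 10²³ × 1.151 × 10^-22) = 2.583 g/cm³.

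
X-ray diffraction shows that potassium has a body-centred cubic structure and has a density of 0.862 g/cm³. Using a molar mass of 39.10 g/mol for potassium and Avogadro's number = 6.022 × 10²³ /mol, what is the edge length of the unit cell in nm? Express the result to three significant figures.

0.532 nm

With Z = 2 atoms per BCC cell, a³ = Z·M/(N_A·ρ) = 2 × 39.10 / (6.022 × 10²³ × 0.8620 g/cm³) = 1.506 × 10^-22 cm³.
a = (1.506 × 10^-22)^(1/3) = 5.321 × 10^-8 cm = 0.532 nm.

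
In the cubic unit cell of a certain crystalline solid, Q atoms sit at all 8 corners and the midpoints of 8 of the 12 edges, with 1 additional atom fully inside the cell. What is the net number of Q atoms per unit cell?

Corner atoms are shared by 8 cells (1/8 each), edge atoms by 4 (1/4 each), interior atoms are unshared.
Net atoms = 8 × 1/8 + 8 × 1/4 + 1 = 1 + 2 + 1 = 4.

4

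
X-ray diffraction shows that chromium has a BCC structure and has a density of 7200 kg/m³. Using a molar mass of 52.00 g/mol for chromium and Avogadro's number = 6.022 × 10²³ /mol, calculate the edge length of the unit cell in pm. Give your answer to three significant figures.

288 pm

With Z = 2 atoms per BCC cell, a³ = Z·M/(N_A·ρ) = 2 × 52.00 / (6.022 × 10²³ × 7.200 g/cm³) = 2.399 × 10^-23 cm³.
a = (2.399 × 10^-23)^(1/3) = 2.884 × 10^-8 cm = 288 pm.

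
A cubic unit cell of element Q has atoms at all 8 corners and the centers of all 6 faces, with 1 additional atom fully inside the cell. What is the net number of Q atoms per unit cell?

5

Corner atoms are shared by 8 cells (1/8 each), face atoms by 2 (1/2 each), interior atoms are unshared.
Net atoms = 8 × 1/8 + 6 × 1/2 + 1 = 1 + 3 + 1 = 5.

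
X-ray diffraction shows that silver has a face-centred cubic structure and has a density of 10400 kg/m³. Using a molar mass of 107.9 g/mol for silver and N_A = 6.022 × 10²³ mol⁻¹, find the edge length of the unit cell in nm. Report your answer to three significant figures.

With Z = 4 atoms per FCC cell, a³ = Z·M/(N_A·ρ) = 4 × 107.9 / (6.022 × 10²³ × 10.40 g/cm³) = 6.891 × 10^-23 cm³.
a = (6.891 × 10^-23)^(1/3) = 4.100 × 10^-8 cm = 0.410 nm.

0.410 nm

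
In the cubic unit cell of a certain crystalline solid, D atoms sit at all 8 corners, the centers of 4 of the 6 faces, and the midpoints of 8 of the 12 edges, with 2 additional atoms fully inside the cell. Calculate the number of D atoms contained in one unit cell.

7

Corner atoms are shared by 8 cells (1/8 each), face atoms by 2 (1/2 each), edge atoms by 4 (1/4 each), interior atoms are unshared.
Net atoms = 8 × 1/8 + 4 × 1/2 + 8 × 1/4 + 2 = 1 + 2 + 2 + 2 = 7.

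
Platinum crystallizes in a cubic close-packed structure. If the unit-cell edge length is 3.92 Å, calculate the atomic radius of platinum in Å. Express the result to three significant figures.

1.39 Å

In an FCC lattice, atoms touch along the face diagonal, so √2·a = 4r.
r = √2·a/4 = 1.4142 × 3.92 / 4 = 1.39 Å.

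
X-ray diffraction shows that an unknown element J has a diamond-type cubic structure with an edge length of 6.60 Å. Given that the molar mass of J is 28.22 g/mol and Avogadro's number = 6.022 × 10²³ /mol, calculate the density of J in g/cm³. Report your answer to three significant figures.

A diamond cubic unit cell contains Z = 8 atoms.
Cell volume: a³ = (6.60 Å)³ = (6.600 × 10^-8 cm)³ = 2.875 × 10^-22 cm³.
ρ = Z·M/(N_A·a³) = 8 × 28.22 / (6.022 × 10²³ × 2.875 × 10^-22) = 1.304 g/cm³.

1.30 g/cm³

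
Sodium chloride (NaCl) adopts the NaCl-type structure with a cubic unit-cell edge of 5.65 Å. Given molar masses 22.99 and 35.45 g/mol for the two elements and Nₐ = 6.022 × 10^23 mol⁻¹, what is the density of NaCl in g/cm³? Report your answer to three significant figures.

The NaCl-type structure contains Z = 4 formula units per cell; M(NaCl) = 22.99 + 35.45 = 58.44 g/mol.
a³ = (5.650 × 10^-8 cm)³ = 1.804 × 10^-22 cm³.
ρ = 4 × 58.44 / (6.022 × 10²³ × 1.804 × 10^-22) = 2.152 g/cm³.

2.15 g/cm³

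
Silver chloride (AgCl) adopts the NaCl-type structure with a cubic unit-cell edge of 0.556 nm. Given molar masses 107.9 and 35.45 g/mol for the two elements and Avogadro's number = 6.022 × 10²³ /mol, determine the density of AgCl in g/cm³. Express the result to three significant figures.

The NaCl-type structure contains Z = 4 formula units per cell; M(AgCl) = 107.9 + 35.45 = 143.35 g/mol.
a³ = (5.560 × 10^-8 cm)³ = 1.719 × 10^-22 cm³.
ρ = 4 × 143.35 / (6.022 × 10²³ × 1.719 × 10^-22) = 5.540 g/cm³.

5.54 g/cm³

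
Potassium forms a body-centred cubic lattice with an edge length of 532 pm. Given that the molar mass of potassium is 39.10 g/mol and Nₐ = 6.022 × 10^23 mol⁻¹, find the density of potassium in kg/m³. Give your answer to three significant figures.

A BCC unit cell contains Z = 2 atoms.
Cell volume: a³ = (532 pm)³ = (5.320 × 10^-8 cm)³ = 1.506 × 10^-22 cm³.
ρ = Z·M/(N_A·a³) = 2 × 39.10 / (6.022 × 10²³ × 1.506 × 10^-22) = 0.8624 g/cm³ = 862 kg/m³.

862 kg/m³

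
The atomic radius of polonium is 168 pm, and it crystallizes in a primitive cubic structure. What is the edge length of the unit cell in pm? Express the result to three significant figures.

In a simple cubic lattice, atoms touch along the cell edge, so a = 2r.
a = 2r = 2 × 168 = 336 pm.

336 pm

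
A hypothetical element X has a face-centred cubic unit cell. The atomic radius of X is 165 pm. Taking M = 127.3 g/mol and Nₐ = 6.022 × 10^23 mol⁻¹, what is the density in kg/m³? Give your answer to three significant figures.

8320 kg/m³

In an FCC lattice, atoms touch along the face diagonal, so √2·a = 4r, giving a = 466.7 pm = 4.667 × 10^-8 cm.
With Z = 4, ρ = Z·M/(N_A·a³) = 4 × 127.3 / (6.022 × 10²³ × 1.016 × 10^-22) = 8.319 g/cm³ = 8320 kg/m³.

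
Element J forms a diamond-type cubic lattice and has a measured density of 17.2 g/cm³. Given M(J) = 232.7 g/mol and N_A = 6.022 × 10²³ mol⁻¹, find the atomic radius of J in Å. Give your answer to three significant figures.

For a diamond cubic cell (Z = 8), a³ = Z·M/(N_A·ρ) = 8 × 232.7 / (6.022 × 10²³ × 17.20) = 1.797 × 10^-22 cm³, so a = 5.643 × 10^-8 cm = 5.643 Å.
Nearest neighbors lie along the body diagonal with √3·a = 8r, so r = 0.2165 × a = 1.22 Å.

1.22 Å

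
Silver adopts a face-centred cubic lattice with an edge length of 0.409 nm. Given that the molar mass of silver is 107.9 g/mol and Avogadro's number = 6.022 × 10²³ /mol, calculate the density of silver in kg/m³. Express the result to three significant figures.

An FCC unit cell contains Z = 4 atoms.
Cell volume: a³ = (0.409 nm)³ = (4.090 × 10^-8 cm)³ = 6.842 × 10^-23 cm³.
ρ = Z·M/(N_A·a³) = 4 × 107.9 / (6.022 × 10²³ × 6.842 × 10^-23) = 10.48 g/cm³ = 10500 kg/m³.

10500 kg/m³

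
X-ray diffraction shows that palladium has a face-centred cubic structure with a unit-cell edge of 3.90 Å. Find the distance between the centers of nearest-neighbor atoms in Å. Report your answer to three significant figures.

2.76 Å

In an FCC structure, atoms touch along the face diagonal, so √2·a = 4r; the nearest-neighbor distance equals 2r = 0.7071·a.
d = 0.7071 × 3.90 = 2.76 Å.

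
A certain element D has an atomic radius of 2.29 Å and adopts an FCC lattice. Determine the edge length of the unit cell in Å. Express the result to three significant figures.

In an FCC lattice, atoms touch along the face diagonal, so √2·a = 4r.
a = 4r/√2 = 4 × 2.29 / 1.4142 = 6.48 Å.

6.48 Å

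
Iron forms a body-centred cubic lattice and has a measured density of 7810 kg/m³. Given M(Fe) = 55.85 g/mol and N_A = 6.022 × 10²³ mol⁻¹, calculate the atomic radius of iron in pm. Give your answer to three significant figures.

124 pm

For a BCC cell (Z = 2), a³ = Z·M/(N_A·ρ) = 2 × 55.85 / (6.022 × 10²³ × 7.810) = 2.375 × 10^-23 cm³, so a = 2.874 × 10^-8 cm = 287.4 pm.
Atoms touch along the body diagonal, so √3·a = 4r, so r = 0.4330 × a = 124 pm.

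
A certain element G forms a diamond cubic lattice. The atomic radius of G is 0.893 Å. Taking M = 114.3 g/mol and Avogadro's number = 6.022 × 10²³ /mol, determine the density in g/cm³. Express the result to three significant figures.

In a diamond cubic lattice, nearest neighbors lie along the body diagonal with √3·a = 8r, giving a = 4.125 Å = 4.125 × 10^-8 cm.
With Z = 8, ρ = Z·M/(N_A·a³) = 8 × 114.3 / (6.022 × 10²³ × 7.017 × 10^-23) = 21.64 g/cm³.

21.6 g/cm³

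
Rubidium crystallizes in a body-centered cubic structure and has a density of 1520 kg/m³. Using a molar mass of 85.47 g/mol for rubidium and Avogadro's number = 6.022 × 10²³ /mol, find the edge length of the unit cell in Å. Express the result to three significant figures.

5.72 Å

With Z = 2 atoms per BCC cell, a³ = Z·M/(N_A·ρ) = 2 × 85.47 / (6.022 × 10²³ × 1.520 g/cm³) = 1.867 × 10^-22 cm³.
a = (1.867 × 10^-22)^(1/3) = 5.716 × 10^-8 cm = 5.72 Å.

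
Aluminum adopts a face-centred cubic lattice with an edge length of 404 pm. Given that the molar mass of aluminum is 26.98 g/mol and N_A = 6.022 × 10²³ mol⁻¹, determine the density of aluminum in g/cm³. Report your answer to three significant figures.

An FCC unit cell contains Z = 4 atoms.
Cell volume: a³ = (404 pm)³ = (4.040 × 10^-8 cm)³ = 6.594 × 10^-23 cm³.
ρ = Z·M/(N_A·a³) = 4 × 26.98 / (6.022 × 10²³ × 6.594 × 10^-23) = 2.718 g/cm³.

2.72 g/cm³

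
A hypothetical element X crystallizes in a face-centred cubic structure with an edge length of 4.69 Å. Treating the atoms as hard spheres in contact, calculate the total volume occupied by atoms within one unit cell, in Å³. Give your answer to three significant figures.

76.4 Å³

In an FCC lattice atoms touch along the face diagonal, so √2·a = 4r, so r = 0.3536a = 1.658 Å.
V_atoms = Z × (4/3)πr³ = 4 × (4/3)π × (1.658)³ = 76.4 Å³.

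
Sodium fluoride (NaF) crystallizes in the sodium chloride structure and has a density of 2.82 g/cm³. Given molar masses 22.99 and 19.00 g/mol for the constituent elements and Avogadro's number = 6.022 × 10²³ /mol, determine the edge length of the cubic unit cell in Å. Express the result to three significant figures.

4.62 Å

M(NaF) = 41.99 g/mol; Z = 4 formula units per cell.
a³ = Z·M/(N_A·ρ) = 4 × 41.99 / (6.022 × 10²³ × 2.82) = 9.890 × 10^-23 cm³, so a = 4.625 × 10^-8 cm = 4.62 Å.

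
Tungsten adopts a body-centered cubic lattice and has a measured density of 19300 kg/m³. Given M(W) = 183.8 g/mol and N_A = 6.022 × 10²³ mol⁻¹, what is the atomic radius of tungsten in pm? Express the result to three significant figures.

For a BCC cell (Z = 2), a³ = Z·M/(N_A·ρ) = 2 × 183.8 / (6.022 × 10²³ × 19.30) = 3.163 × 10^-23 cm³, so a = 3.162 × 10^-8 cm = 316.2 pm.
Atoms touch along the body diagonal, so √3·a = 4r, so r = 0.4330 × a = 137 pm.

137 pm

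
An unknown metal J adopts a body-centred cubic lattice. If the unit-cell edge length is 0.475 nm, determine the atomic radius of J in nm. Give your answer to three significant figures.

0.206 nm

In a BCC lattice, atoms touch along the body diagonal, so √3·a = 4r.
r = √3·a/4 = 1.7321 × 0.475 / 4 = 0.206 nm.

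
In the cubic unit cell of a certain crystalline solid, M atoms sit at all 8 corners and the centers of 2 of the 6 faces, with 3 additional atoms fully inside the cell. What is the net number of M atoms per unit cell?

Corner atoms are shared by 8 cells (1/8 each), face atoms by 2 (1/2 each), interior atoms are unshared.
Net atoms = 8 × 1/8 + 2 × 1/2 + 3 = 1 + 1 + 3 = 5.

5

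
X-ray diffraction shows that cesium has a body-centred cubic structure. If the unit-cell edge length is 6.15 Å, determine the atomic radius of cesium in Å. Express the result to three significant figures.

In a BCC lattice, atoms touch along the body diagonal, so √3·a = 4r.
r = √3·a/4 = 1.7321 × 6.15 / 4 = 2.66 Å.

2.66 Å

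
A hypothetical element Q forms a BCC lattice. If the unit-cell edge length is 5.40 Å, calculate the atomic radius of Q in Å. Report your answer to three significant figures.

2.34 Å

In a BCC lattice, atoms touch along the body diagonal, so √3·a = 4r.
r = √3·a/4 = 1.7321 × 5.40 / 4 = 2.34 Å.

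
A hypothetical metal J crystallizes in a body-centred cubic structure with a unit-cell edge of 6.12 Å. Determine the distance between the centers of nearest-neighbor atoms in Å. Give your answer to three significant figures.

In a BCC structure, atoms touch along the body diagonal, so √3·a = 4r; the nearest-neighbor distance equals 2r = 0.8660·a.
d = 0.8660 × 6.12 = 5.30 Å.

5.30 Å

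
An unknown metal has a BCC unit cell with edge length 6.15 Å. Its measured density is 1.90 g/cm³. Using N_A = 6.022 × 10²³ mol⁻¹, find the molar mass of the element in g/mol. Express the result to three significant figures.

A BCC cell has Z = 2 atoms; a = 6.150 × 10^-8 cm.
M = ρ·N_A·a³/Z = 1.90 × 6.022 × 10²³ × 2.326 × 10^-22 / 2 = 133 g/mol.

133 g/mol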